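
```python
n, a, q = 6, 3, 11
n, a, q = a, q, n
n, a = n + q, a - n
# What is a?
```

Trace (tracking a):
n, a, q = (6, 3, 11)  # -> n = 6, a = 3, q = 11
n, a, q = (a, q, n)  # -> n = 3, a = 11, q = 6
n, a = (n + q, a - n)  # -> n = 9, a = 8

Answer: 8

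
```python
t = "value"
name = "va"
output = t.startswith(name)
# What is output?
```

Answer: True

Derivation:
Trace (tracking output):
t = 'value'  # -> t = 'value'
name = 'va'  # -> name = 'va'
output = t.startswith(name)  # -> output = True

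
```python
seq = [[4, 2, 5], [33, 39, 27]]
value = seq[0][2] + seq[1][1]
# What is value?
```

Trace (tracking value):
seq = [[4, 2, 5], [33, 39, 27]]  # -> seq = [[4, 2, 5], [33, 39, 27]]
value = seq[0][2] + seq[1][1]  # -> value = 44

Answer: 44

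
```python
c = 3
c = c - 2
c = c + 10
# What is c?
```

Answer: 11

Derivation:
Trace (tracking c):
c = 3  # -> c = 3
c = c - 2  # -> c = 1
c = c + 10  # -> c = 11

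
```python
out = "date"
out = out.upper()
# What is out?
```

Trace (tracking out):
out = 'date'  # -> out = 'date'
out = out.upper()  # -> out = 'DATE'

Answer: 'DATE'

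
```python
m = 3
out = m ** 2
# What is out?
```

Trace (tracking out):
m = 3  # -> m = 3
out = m ** 2  # -> out = 9

Answer: 9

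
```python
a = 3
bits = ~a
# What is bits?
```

Trace (tracking bits):
a = 3  # -> a = 3
bits = ~a  # -> bits = -4

Answer: -4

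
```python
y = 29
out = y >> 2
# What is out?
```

Trace (tracking out):
y = 29  # -> y = 29
out = y >> 2  # -> out = 7

Answer: 7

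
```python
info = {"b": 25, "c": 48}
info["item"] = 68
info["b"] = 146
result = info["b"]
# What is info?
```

Answer: {'b': 146, 'c': 48, 'item': 68}

Derivation:
Trace (tracking info):
info = {'b': 25, 'c': 48}  # -> info = {'b': 25, 'c': 48}
info['item'] = 68  # -> info = {'b': 25, 'c': 48, 'item': 68}
info['b'] = 146  # -> info = {'b': 146, 'c': 48, 'item': 68}
result = info['b']  # -> result = 146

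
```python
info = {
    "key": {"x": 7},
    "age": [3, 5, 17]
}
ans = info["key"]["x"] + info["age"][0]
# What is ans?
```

Trace (tracking ans):
info = {'key': {'x': 7}, 'age': [3, 5, 17]}  # -> info = {'key': {'x': 7}, 'age': [3, 5, 17]}
ans = info['key']['x'] + info['age'][0]  # -> ans = 10

Answer: 10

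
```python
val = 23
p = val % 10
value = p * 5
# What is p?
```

Answer: 3

Derivation:
Trace (tracking p):
val = 23  # -> val = 23
p = val % 10  # -> p = 3
value = p * 5  # -> value = 15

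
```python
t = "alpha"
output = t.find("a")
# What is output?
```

Trace (tracking output):
t = 'alpha'  # -> t = 'alpha'
output = t.find('a')  # -> output = 0

Answer: 0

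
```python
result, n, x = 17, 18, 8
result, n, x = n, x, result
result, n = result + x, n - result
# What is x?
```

Trace (tracking x):
result, n, x = (17, 18, 8)  # -> result = 17, n = 18, x = 8
result, n, x = (n, x, result)  # -> result = 18, n = 8, x = 17
result, n = (result + x, n - result)  # -> result = 35, n = -10

Answer: 17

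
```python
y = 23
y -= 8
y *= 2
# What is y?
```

Trace (tracking y):
y = 23  # -> y = 23
y -= 8  # -> y = 15
y *= 2  # -> y = 30

Answer: 30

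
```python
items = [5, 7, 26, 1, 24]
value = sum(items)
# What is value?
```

Trace (tracking value):
items = [5, 7, 26, 1, 24]  # -> items = [5, 7, 26, 1, 24]
value = sum(items)  # -> value = 63

Answer: 63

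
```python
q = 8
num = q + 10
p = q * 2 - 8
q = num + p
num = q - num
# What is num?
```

Trace (tracking num):
q = 8  # -> q = 8
num = q + 10  # -> num = 18
p = q * 2 - 8  # -> p = 8
q = num + p  # -> q = 26
num = q - num  # -> num = 8

Answer: 8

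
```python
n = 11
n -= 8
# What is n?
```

Answer: 3

Derivation:
Trace (tracking n):
n = 11  # -> n = 11
n -= 8  # -> n = 3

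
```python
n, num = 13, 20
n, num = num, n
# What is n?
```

Answer: 20

Derivation:
Trace (tracking n):
n, num = (13, 20)  # -> n = 13, num = 20
n, num = (num, n)  # -> n = 20, num = 13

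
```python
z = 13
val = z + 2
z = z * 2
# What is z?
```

Trace (tracking z):
z = 13  # -> z = 13
val = z + 2  # -> val = 15
z = z * 2  # -> z = 26

Answer: 26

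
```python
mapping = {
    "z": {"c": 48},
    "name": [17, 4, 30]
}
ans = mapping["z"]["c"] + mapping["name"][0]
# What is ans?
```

Answer: 65

Derivation:
Trace (tracking ans):
mapping = {'z': {'c': 48}, 'name': [17, 4, 30]}  # -> mapping = {'z': {'c': 48}, 'name': [17, 4, 30]}
ans = mapping['z']['c'] + mapping['name'][0]  # -> ans = 65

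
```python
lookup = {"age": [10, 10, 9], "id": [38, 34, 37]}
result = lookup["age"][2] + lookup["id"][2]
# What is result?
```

Trace (tracking result):
lookup = {'age': [10, 10, 9], 'id': [38, 34, 37]}  # -> lookup = {'age': [10, 10, 9], 'id': [38, 34, 37]}
result = lookup['age'][2] + lookup['id'][2]  # -> result = 46

Answer: 46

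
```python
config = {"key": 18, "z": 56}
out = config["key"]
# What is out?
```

Answer: 18

Derivation:
Trace (tracking out):
config = {'key': 18, 'z': 56}  # -> config = {'key': 18, 'z': 56}
out = config['key']  # -> out = 18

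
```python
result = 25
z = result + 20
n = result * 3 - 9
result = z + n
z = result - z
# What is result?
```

Answer: 111

Derivation:
Trace (tracking result):
result = 25  # -> result = 25
z = result + 20  # -> z = 45
n = result * 3 - 9  # -> n = 66
result = z + n  # -> result = 111
z = result - z  # -> z = 66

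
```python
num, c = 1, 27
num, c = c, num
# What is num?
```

Trace (tracking num):
num, c = (1, 27)  # -> num = 1, c = 27
num, c = (c, num)  # -> num = 27, c = 1

Answer: 27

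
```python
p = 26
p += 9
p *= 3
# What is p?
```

Answer: 105

Derivation:
Trace (tracking p):
p = 26  # -> p = 26
p += 9  # -> p = 35
p *= 3  # -> p = 105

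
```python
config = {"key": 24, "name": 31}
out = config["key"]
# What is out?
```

Trace (tracking out):
config = {'key': 24, 'name': 31}  # -> config = {'key': 24, 'name': 31}
out = config['key']  # -> out = 24

Answer: 24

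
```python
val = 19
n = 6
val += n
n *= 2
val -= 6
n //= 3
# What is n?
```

Trace (tracking n):
val = 19  # -> val = 19
n = 6  # -> n = 6
val += n  # -> val = 25
n *= 2  # -> n = 12
val -= 6  # -> val = 19
n //= 3  # -> n = 4

Answer: 4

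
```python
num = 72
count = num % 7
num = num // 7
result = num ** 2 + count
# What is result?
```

Trace (tracking result):
num = 72  # -> num = 72
count = num % 7  # -> count = 2
num = num // 7  # -> num = 10
result = num ** 2 + count  # -> result = 102

Answer: 102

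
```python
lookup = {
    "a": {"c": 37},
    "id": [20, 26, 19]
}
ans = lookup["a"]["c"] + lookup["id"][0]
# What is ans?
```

Trace (tracking ans):
lookup = {'a': {'c': 37}, 'id': [20, 26, 19]}  # -> lookup = {'a': {'c': 37}, 'id': [20, 26, 19]}
ans = lookup['a']['c'] + lookup['id'][0]  # -> ans = 57

Answer: 57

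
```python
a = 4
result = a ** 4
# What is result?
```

Trace (tracking result):
a = 4  # -> a = 4
result = a ** 4  # -> result = 256

Answer: 256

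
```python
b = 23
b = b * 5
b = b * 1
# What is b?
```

Trace (tracking b):
b = 23  # -> b = 23
b = b * 5  # -> b = 115
b = b * 1  # -> b = 115

Answer: 115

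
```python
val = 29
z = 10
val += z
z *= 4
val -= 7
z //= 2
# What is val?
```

Answer: 32

Derivation:
Trace (tracking val):
val = 29  # -> val = 29
z = 10  # -> z = 10
val += z  # -> val = 39
z *= 4  # -> z = 40
val -= 7  # -> val = 32
z //= 2  # -> z = 20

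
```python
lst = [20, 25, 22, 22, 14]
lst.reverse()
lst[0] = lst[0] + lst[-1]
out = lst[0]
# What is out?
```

Trace (tracking out):
lst = [20, 25, 22, 22, 14]  # -> lst = [20, 25, 22, 22, 14]
lst.reverse()  # -> lst = [14, 22, 22, 25, 20]
lst[0] = lst[0] + lst[-1]  # -> lst = [34, 22, 22, 25, 20]
out = lst[0]  # -> out = 34

Answer: 34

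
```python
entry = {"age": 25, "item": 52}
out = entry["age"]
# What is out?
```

Answer: 25

Derivation:
Trace (tracking out):
entry = {'age': 25, 'item': 52}  # -> entry = {'age': 25, 'item': 52}
out = entry['age']  # -> out = 25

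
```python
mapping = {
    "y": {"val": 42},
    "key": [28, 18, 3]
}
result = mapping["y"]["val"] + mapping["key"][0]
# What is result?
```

Trace (tracking result):
mapping = {'y': {'val': 42}, 'key': [28, 18, 3]}  # -> mapping = {'y': {'val': 42}, 'key': [28, 18, 3]}
result = mapping['y']['val'] + mapping['key'][0]  # -> result = 70

Answer: 70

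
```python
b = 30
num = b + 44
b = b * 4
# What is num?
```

Answer: 74

Derivation:
Trace (tracking num):
b = 30  # -> b = 30
num = b + 44  # -> num = 74
b = b * 4  # -> b = 120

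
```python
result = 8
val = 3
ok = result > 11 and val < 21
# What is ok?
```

Trace (tracking ok):
result = 8  # -> result = 8
val = 3  # -> val = 3
ok = result > 11 and val < 21  # -> ok = False

Answer: False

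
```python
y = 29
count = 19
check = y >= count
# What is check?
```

Answer: True

Derivation:
Trace (tracking check):
y = 29  # -> y = 29
count = 19  # -> count = 19
check = y >= count  # -> check = True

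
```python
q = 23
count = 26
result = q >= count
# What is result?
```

Answer: False

Derivation:
Trace (tracking result):
q = 23  # -> q = 23
count = 26  # -> count = 26
result = q >= count  # -> result = False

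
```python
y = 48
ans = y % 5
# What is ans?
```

Trace (tracking ans):
y = 48  # -> y = 48
ans = y % 5  # -> ans = 3

Answer: 3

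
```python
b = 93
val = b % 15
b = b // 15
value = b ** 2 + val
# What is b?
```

Answer: 6

Derivation:
Trace (tracking b):
b = 93  # -> b = 93
val = b % 15  # -> val = 3
b = b // 15  # -> b = 6
value = b ** 2 + val  # -> value = 39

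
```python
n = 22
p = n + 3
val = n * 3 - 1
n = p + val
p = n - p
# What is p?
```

Answer: 65

Derivation:
Trace (tracking p):
n = 22  # -> n = 22
p = n + 3  # -> p = 25
val = n * 3 - 1  # -> val = 65
n = p + val  # -> n = 90
p = n - p  # -> p = 65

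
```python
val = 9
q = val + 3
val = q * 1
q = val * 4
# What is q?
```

Trace (tracking q):
val = 9  # -> val = 9
q = val + 3  # -> q = 12
val = q * 1  # -> val = 12
q = val * 4  # -> q = 48

Answer: 48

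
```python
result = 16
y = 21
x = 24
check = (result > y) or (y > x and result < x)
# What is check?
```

Answer: False

Derivation:
Trace (tracking check):
result = 16  # -> result = 16
y = 21  # -> y = 21
x = 24  # -> x = 24
check = result > y or (y > x and result < x)  # -> check = False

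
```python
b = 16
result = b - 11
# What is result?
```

Trace (tracking result):
b = 16  # -> b = 16
result = b - 11  # -> result = 5

Answer: 5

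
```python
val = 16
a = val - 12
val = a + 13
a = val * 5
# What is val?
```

Trace (tracking val):
val = 16  # -> val = 16
a = val - 12  # -> a = 4
val = a + 13  # -> val = 17
a = val * 5  # -> a = 85

Answer: 17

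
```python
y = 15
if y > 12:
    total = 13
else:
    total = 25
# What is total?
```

Answer: 13

Derivation:
Trace (tracking total):
y = 15  # -> y = 15
if y > 12:  # condition is True
    total = 13  # -> total = 13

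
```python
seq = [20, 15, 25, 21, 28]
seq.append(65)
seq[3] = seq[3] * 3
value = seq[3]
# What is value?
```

Trace (tracking value):
seq = [20, 15, 25, 21, 28]  # -> seq = [20, 15, 25, 21, 28]
seq.append(65)  # -> seq = [20, 15, 25, 21, 28, 65]
seq[3] = seq[3] * 3  # -> seq = [20, 15, 25, 63, 28, 65]
value = seq[3]  # -> value = 63

Answer: 63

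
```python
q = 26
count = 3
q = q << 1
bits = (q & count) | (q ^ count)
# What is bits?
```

Trace (tracking bits):
q = 26  # -> q = 26
count = 3  # -> count = 3
q = q << 1  # -> q = 52
bits = q & count | q ^ count  # -> bits = 55

Answer: 55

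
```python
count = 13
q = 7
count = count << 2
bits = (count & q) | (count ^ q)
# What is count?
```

Trace (tracking count):
count = 13  # -> count = 13
q = 7  # -> q = 7
count = count << 2  # -> count = 52
bits = count & q | count ^ q  # -> bits = 55

Answer: 52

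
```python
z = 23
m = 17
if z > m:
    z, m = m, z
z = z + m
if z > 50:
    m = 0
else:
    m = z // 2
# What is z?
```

Answer: 40

Derivation:
Trace (tracking z):
z = 23  # -> z = 23
m = 17  # -> m = 17
if z > m:  # condition is True
    z, m = (m, z)  # -> z = 17, m = 23
z = z + m  # -> z = 40
if z > 50:  # condition is False
else:
    m = z // 2  # -> m = 20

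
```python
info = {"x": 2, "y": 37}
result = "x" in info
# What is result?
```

Trace (tracking result):
info = {'x': 2, 'y': 37}  # -> info = {'x': 2, 'y': 37}
result = 'x' in info  # -> result = True

Answer: True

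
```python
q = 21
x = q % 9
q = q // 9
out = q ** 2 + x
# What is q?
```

Trace (tracking q):
q = 21  # -> q = 21
x = q % 9  # -> x = 3
q = q // 9  # -> q = 2
out = q ** 2 + x  # -> out = 7

Answer: 2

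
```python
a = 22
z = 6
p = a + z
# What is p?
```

Trace (tracking p):
a = 22  # -> a = 22
z = 6  # -> z = 6
p = a + z  # -> p = 28

Answer: 28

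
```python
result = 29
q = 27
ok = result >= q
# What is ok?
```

Trace (tracking ok):
result = 29  # -> result = 29
q = 27  # -> q = 27
ok = result >= q  # -> ok = True

Answer: True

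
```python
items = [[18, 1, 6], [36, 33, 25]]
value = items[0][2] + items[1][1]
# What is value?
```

Trace (tracking value):
items = [[18, 1, 6], [36, 33, 25]]  # -> items = [[18, 1, 6], [36, 33, 25]]
value = items[0][2] + items[1][1]  # -> value = 39

Answer: 39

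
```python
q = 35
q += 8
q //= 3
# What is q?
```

Answer: 14

Derivation:
Trace (tracking q):
q = 35  # -> q = 35
q += 8  # -> q = 43
q //= 3  # -> q = 14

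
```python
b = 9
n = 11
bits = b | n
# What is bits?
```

Answer: 11

Derivation:
Trace (tracking bits):
b = 9  # -> b = 9
n = 11  # -> n = 11
bits = b | n  # -> bits = 11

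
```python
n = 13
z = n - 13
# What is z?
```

Answer: 0

Derivation:
Trace (tracking z):
n = 13  # -> n = 13
z = n - 13  # -> z = 0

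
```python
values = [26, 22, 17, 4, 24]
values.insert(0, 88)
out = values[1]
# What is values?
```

Answer: [88, 26, 22, 17, 4, 24]

Derivation:
Trace (tracking values):
values = [26, 22, 17, 4, 24]  # -> values = [26, 22, 17, 4, 24]
values.insert(0, 88)  # -> values = [88, 26, 22, 17, 4, 24]
out = values[1]  # -> out = 26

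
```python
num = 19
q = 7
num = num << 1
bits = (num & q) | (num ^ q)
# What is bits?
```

Trace (tracking bits):
num = 19  # -> num = 19
q = 7  # -> q = 7
num = num << 1  # -> num = 38
bits = num & q | num ^ q  # -> bits = 39

Answer: 39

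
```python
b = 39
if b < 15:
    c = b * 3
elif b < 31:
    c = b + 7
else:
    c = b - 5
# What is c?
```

Trace (tracking c):
b = 39  # -> b = 39
if b < 15:  # condition is False
elif b < 31:  # condition is False
else:
    c = b - 5  # -> c = 34

Answer: 34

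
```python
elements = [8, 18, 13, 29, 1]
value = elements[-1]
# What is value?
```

Answer: 1

Derivation:
Trace (tracking value):
elements = [8, 18, 13, 29, 1]  # -> elements = [8, 18, 13, 29, 1]
value = elements[-1]  # -> value = 1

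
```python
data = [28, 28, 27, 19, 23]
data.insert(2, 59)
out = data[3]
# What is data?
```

Trace (tracking data):
data = [28, 28, 27, 19, 23]  # -> data = [28, 28, 27, 19, 23]
data.insert(2, 59)  # -> data = [28, 28, 59, 27, 19, 23]
out = data[3]  # -> out = 27

Answer: [28, 28, 59, 27, 19, 23]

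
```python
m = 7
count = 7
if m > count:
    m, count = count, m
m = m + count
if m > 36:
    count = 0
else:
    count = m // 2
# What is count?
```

Trace (tracking count):
m = 7  # -> m = 7
count = 7  # -> count = 7
if m > count:  # condition is False
m = m + count  # -> m = 14
if m > 36:  # condition is False
else:
    count = m // 2  # -> count = 7

Answer: 7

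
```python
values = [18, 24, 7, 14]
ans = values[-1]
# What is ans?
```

Answer: 14

Derivation:
Trace (tracking ans):
values = [18, 24, 7, 14]  # -> values = [18, 24, 7, 14]
ans = values[-1]  # -> ans = 14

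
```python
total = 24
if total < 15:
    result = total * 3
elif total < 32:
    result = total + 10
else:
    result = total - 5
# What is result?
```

Answer: 34

Derivation:
Trace (tracking result):
total = 24  # -> total = 24
if total < 15:  # condition is False
elif total < 32:  # condition is True
    result = total + 10  # -> result = 34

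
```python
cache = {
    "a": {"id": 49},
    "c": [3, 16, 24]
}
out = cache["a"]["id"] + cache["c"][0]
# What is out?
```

Answer: 52

Derivation:
Trace (tracking out):
cache = {'a': {'id': 49}, 'c': [3, 16, 24]}  # -> cache = {'a': {'id': 49}, 'c': [3, 16, 24]}
out = cache['a']['id'] + cache['c'][0]  # -> out = 52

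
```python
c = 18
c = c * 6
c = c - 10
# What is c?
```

Trace (tracking c):
c = 18  # -> c = 18
c = c * 6  # -> c = 108
c = c - 10  # -> c = 98

Answer: 98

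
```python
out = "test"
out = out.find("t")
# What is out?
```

Answer: 0

Derivation:
Trace (tracking out):
out = 'test'  # -> out = 'test'
out = out.find('t')  # -> out = 0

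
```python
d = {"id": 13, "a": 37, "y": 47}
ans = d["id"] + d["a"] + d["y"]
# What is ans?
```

Answer: 97

Derivation:
Trace (tracking ans):
d = {'id': 13, 'a': 37, 'y': 47}  # -> d = {'id': 13, 'a': 37, 'y': 47}
ans = d['id'] + d['a'] + d['y']  # -> ans = 97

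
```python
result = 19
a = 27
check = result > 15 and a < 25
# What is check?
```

Trace (tracking check):
result = 19  # -> result = 19
a = 27  # -> a = 27
check = result > 15 and a < 25  # -> check = False

Answer: False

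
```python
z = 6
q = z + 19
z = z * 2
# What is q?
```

Trace (tracking q):
z = 6  # -> z = 6
q = z + 19  # -> q = 25
z = z * 2  # -> z = 12

Answer: 25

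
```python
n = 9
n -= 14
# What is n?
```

Answer: -5

Derivation:
Trace (tracking n):
n = 9  # -> n = 9
n -= 14  # -> n = -5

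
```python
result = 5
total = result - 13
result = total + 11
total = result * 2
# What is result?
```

Trace (tracking result):
result = 5  # -> result = 5
total = result - 13  # -> total = -8
result = total + 11  # -> result = 3
total = result * 2  # -> total = 6

Answer: 3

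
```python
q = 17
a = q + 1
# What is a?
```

Trace (tracking a):
q = 17  # -> q = 17
a = q + 1  # -> a = 18

Answer: 18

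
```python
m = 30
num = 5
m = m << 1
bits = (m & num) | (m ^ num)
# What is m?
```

Trace (tracking m):
m = 30  # -> m = 30
num = 5  # -> num = 5
m = m << 1  # -> m = 60
bits = m & num | m ^ num  # -> bits = 61

Answer: 60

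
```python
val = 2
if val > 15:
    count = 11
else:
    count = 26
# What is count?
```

Answer: 26

Derivation:
Trace (tracking count):
val = 2  # -> val = 2
if val > 15:  # condition is False
else:
    count = 26  # -> count = 26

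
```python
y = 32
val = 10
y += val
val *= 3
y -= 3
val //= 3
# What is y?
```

Trace (tracking y):
y = 32  # -> y = 32
val = 10  # -> val = 10
y += val  # -> y = 42
val *= 3  # -> val = 30
y -= 3  # -> y = 39
val //= 3  # -> val = 10

Answer: 39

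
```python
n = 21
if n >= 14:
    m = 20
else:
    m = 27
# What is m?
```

Trace (tracking m):
n = 21  # -> n = 21
if n >= 14:  # condition is True
    m = 20  # -> m = 20

Answer: 20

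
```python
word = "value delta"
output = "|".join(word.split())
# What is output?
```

Trace (tracking output):
word = 'value delta'  # -> word = 'value delta'
output = '|'.join(word.split())  # -> output = 'value|delta'

Answer: 'value|delta'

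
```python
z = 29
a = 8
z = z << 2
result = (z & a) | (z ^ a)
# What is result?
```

Trace (tracking result):
z = 29  # -> z = 29
a = 8  # -> a = 8
z = z << 2  # -> z = 116
result = z & a | z ^ a  # -> result = 124

Answer: 124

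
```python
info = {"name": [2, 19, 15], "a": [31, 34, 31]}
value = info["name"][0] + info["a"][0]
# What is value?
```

Answer: 33

Derivation:
Trace (tracking value):
info = {'name': [2, 19, 15], 'a': [31, 34, 31]}  # -> info = {'name': [2, 19, 15], 'a': [31, 34, 31]}
value = info['name'][0] + info['a'][0]  # -> value = 33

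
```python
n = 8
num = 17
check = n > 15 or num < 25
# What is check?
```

Trace (tracking check):
n = 8  # -> n = 8
num = 17  # -> num = 17
check = n > 15 or num < 25  # -> check = True

Answer: True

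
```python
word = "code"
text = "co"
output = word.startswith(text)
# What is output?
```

Trace (tracking output):
word = 'code'  # -> word = 'code'
text = 'co'  # -> text = 'co'
output = word.startswith(text)  # -> output = True

Answer: True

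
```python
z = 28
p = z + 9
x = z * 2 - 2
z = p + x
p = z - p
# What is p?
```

Answer: 54

Derivation:
Trace (tracking p):
z = 28  # -> z = 28
p = z + 9  # -> p = 37
x = z * 2 - 2  # -> x = 54
z = p + x  # -> z = 91
p = z - p  # -> p = 54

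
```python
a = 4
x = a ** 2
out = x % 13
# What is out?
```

Answer: 3

Derivation:
Trace (tracking out):
a = 4  # -> a = 4
x = a ** 2  # -> x = 16
out = x % 13  # -> out = 3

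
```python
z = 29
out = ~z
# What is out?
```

Answer: -30

Derivation:
Trace (tracking out):
z = 29  # -> z = 29
out = ~z  # -> out = -30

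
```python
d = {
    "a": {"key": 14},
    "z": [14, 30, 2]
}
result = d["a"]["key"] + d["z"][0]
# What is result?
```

Trace (tracking result):
d = {'a': {'key': 14}, 'z': [14, 30, 2]}  # -> d = {'a': {'key': 14}, 'z': [14, 30, 2]}
result = d['a']['key'] + d['z'][0]  # -> result = 28

Answer: 28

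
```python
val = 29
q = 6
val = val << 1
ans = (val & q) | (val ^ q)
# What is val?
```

Trace (tracking val):
val = 29  # -> val = 29
q = 6  # -> q = 6
val = val << 1  # -> val = 58
ans = val & q | val ^ q  # -> ans = 62

Answer: 58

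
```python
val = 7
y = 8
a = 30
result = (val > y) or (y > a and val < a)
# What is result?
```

Answer: False

Derivation:
Trace (tracking result):
val = 7  # -> val = 7
y = 8  # -> y = 8
a = 30  # -> a = 30
result = val > y or (y > a and val < a)  # -> result = False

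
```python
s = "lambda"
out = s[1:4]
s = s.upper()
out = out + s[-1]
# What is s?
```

Answer: 'LAMBDA'

Derivation:
Trace (tracking s):
s = 'lambda'  # -> s = 'lambda'
out = s[1:4]  # -> out = 'amb'
s = s.upper()  # -> s = 'LAMBDA'
out = out + s[-1]  # -> out = 'ambA'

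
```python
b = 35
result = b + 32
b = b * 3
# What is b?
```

Trace (tracking b):
b = 35  # -> b = 35
result = b + 32  # -> result = 67
b = b * 3  # -> b = 105

Answer: 105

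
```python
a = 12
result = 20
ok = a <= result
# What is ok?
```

Answer: True

Derivation:
Trace (tracking ok):
a = 12  # -> a = 12
result = 20  # -> result = 20
ok = a <= result  # -> ok = True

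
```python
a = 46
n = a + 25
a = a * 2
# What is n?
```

Answer: 71

Derivation:
Trace (tracking n):
a = 46  # -> a = 46
n = a + 25  # -> n = 71
a = a * 2  # -> a = 92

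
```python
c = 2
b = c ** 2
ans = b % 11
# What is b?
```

Answer: 4

Derivation:
Trace (tracking b):
c = 2  # -> c = 2
b = c ** 2  # -> b = 4
ans = b % 11  # -> ans = 4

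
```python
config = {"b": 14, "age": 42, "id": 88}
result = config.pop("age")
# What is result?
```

Answer: 42

Derivation:
Trace (tracking result):
config = {'b': 14, 'age': 42, 'id': 88}  # -> config = {'b': 14, 'age': 42, 'id': 88}
result = config.pop('age')  # -> result = 42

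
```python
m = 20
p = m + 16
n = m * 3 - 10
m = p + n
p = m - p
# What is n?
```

Answer: 50

Derivation:
Trace (tracking n):
m = 20  # -> m = 20
p = m + 16  # -> p = 36
n = m * 3 - 10  # -> n = 50
m = p + n  # -> m = 86
p = m - p  # -> p = 50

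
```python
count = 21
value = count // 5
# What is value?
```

Trace (tracking value):
count = 21  # -> count = 21
value = count // 5  # -> value = 4

Answer: 4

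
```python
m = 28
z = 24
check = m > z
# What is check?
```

Answer: True

Derivation:
Trace (tracking check):
m = 28  # -> m = 28
z = 24  # -> z = 24
check = m > z  # -> check = True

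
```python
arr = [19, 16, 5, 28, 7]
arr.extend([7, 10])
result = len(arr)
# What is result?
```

Trace (tracking result):
arr = [19, 16, 5, 28, 7]  # -> arr = [19, 16, 5, 28, 7]
arr.extend([7, 10])  # -> arr = [19, 16, 5, 28, 7, 7, 10]
result = len(arr)  # -> result = 7

Answer: 7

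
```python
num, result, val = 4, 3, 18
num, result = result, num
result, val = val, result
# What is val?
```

Answer: 4

Derivation:
Trace (tracking val):
num, result, val = (4, 3, 18)  # -> num = 4, result = 3, val = 18
num, result = (result, num)  # -> num = 3, result = 4
result, val = (val, result)  # -> result = 18, val = 4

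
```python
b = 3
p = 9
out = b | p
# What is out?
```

Trace (tracking out):
b = 3  # -> b = 3
p = 9  # -> p = 9
out = b | p  # -> out = 11

Answer: 11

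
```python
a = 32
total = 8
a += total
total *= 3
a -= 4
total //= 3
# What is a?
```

Trace (tracking a):
a = 32  # -> a = 32
total = 8  # -> total = 8
a += total  # -> a = 40
total *= 3  # -> total = 24
a -= 4  # -> a = 36
total //= 3  # -> total = 8

Answer: 36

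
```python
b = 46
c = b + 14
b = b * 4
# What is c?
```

Trace (tracking c):
b = 46  # -> b = 46
c = b + 14  # -> c = 60
b = b * 4  # -> b = 184

Answer: 60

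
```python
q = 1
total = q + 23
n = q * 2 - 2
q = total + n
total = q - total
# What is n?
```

Answer: 0

Derivation:
Trace (tracking n):
q = 1  # -> q = 1
total = q + 23  # -> total = 24
n = q * 2 - 2  # -> n = 0
q = total + n  # -> q = 24
total = q - total  # -> total = 0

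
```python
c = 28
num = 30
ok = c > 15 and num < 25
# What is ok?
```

Answer: False

Derivation:
Trace (tracking ok):
c = 28  # -> c = 28
num = 30  # -> num = 30
ok = c > 15 and num < 25  # -> ok = False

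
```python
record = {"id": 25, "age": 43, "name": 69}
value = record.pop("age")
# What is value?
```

Trace (tracking value):
record = {'id': 25, 'age': 43, 'name': 69}  # -> record = {'id': 25, 'age': 43, 'name': 69}
value = record.pop('age')  # -> value = 43

Answer: 43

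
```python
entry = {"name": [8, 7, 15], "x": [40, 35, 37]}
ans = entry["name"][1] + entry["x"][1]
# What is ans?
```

Answer: 42

Derivation:
Trace (tracking ans):
entry = {'name': [8, 7, 15], 'x': [40, 35, 37]}  # -> entry = {'name': [8, 7, 15], 'x': [40, 35, 37]}
ans = entry['name'][1] + entry['x'][1]  # -> ans = 42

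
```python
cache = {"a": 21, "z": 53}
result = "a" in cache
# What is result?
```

Trace (tracking result):
cache = {'a': 21, 'z': 53}  # -> cache = {'a': 21, 'z': 53}
result = 'a' in cache  # -> result = True

Answer: True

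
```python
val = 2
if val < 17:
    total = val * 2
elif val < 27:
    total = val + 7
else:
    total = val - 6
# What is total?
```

Answer: 4

Derivation:
Trace (tracking total):
val = 2  # -> val = 2
if val < 17:  # condition is True
    total = val * 2  # -> total = 4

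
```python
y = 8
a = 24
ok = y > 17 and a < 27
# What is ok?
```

Answer: False

Derivation:
Trace (tracking ok):
y = 8  # -> y = 8
a = 24  # -> a = 24
ok = y > 17 and a < 27  # -> ok = False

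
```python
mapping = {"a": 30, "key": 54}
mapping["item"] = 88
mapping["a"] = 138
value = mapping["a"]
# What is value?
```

Answer: 138

Derivation:
Trace (tracking value):
mapping = {'a': 30, 'key': 54}  # -> mapping = {'a': 30, 'key': 54}
mapping['item'] = 88  # -> mapping = {'a': 30, 'key': 54, 'item': 88}
mapping['a'] = 138  # -> mapping = {'a': 138, 'key': 54, 'item': 88}
value = mapping['a']  # -> value = 138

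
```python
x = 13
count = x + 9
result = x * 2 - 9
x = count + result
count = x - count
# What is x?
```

Answer: 39

Derivation:
Trace (tracking x):
x = 13  # -> x = 13
count = x + 9  # -> count = 22
result = x * 2 - 9  # -> result = 17
x = count + result  # -> x = 39
count = x - count  # -> count = 17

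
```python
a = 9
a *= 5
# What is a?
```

Trace (tracking a):
a = 9  # -> a = 9
a *= 5  # -> a = 45

Answer: 45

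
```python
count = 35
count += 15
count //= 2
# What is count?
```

Trace (tracking count):
count = 35  # -> count = 35
count += 15  # -> count = 50
count //= 2  # -> count = 25

Answer: 25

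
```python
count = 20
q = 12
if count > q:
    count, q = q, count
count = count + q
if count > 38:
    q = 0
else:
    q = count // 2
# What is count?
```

Answer: 32

Derivation:
Trace (tracking count):
count = 20  # -> count = 20
q = 12  # -> q = 12
if count > q:  # condition is True
    count, q = (q, count)  # -> count = 12, q = 20
count = count + q  # -> count = 32
if count > 38:  # condition is False
else:
    q = count // 2  # -> q = 16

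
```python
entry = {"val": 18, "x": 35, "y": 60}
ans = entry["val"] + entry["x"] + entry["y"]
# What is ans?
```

Trace (tracking ans):
entry = {'val': 18, 'x': 35, 'y': 60}  # -> entry = {'val': 18, 'x': 35, 'y': 60}
ans = entry['val'] + entry['x'] + entry['y']  # -> ans = 113

Answer: 113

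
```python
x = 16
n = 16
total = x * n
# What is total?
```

Trace (tracking total):
x = 16  # -> x = 16
n = 16  # -> n = 16
total = x * n  # -> total = 256

Answer: 256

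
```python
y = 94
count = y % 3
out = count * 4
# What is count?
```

Trace (tracking count):
y = 94  # -> y = 94
count = y % 3  # -> count = 1
out = count * 4  # -> out = 4

Answer: 1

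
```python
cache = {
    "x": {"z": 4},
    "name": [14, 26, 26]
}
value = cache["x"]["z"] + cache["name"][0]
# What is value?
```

Trace (tracking value):
cache = {'x': {'z': 4}, 'name': [14, 26, 26]}  # -> cache = {'x': {'z': 4}, 'name': [14, 26, 26]}
value = cache['x']['z'] + cache['name'][0]  # -> value = 18

Answer: 18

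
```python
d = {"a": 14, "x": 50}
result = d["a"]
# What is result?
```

Trace (tracking result):
d = {'a': 14, 'x': 50}  # -> d = {'a': 14, 'x': 50}
result = d['a']  # -> result = 14

Answer: 14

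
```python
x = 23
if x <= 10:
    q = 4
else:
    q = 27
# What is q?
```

Answer: 27

Derivation:
Trace (tracking q):
x = 23  # -> x = 23
if x <= 10:  # condition is False
else:
    q = 27  # -> q = 27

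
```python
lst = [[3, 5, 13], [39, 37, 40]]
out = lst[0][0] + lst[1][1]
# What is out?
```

Trace (tracking out):
lst = [[3, 5, 13], [39, 37, 40]]  # -> lst = [[3, 5, 13], [39, 37, 40]]
out = lst[0][0] + lst[1][1]  # -> out = 40

Answer: 40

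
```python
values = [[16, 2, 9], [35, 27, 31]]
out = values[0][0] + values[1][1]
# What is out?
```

Answer: 43

Derivation:
Trace (tracking out):
values = [[16, 2, 9], [35, 27, 31]]  # -> values = [[16, 2, 9], [35, 27, 31]]
out = values[0][0] + values[1][1]  # -> out = 43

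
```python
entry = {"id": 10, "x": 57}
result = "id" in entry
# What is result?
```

Trace (tracking result):
entry = {'id': 10, 'x': 57}  # -> entry = {'id': 10, 'x': 57}
result = 'id' in entry  # -> result = True

Answer: True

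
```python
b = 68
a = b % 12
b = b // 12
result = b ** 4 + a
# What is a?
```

Answer: 8

Derivation:
Trace (tracking a):
b = 68  # -> b = 68
a = b % 12  # -> a = 8
b = b // 12  # -> b = 5
result = b ** 4 + a  # -> result = 633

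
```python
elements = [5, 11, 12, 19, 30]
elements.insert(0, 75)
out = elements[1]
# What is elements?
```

Trace (tracking elements):
elements = [5, 11, 12, 19, 30]  # -> elements = [5, 11, 12, 19, 30]
elements.insert(0, 75)  # -> elements = [75, 5, 11, 12, 19, 30]
out = elements[1]  # -> out = 5

Answer: [75, 5, 11, 12, 19, 30]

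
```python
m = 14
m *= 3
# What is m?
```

Answer: 42

Derivation:
Trace (tracking m):
m = 14  # -> m = 14
m *= 3  # -> m = 42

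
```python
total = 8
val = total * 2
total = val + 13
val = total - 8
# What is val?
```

Trace (tracking val):
total = 8  # -> total = 8
val = total * 2  # -> val = 16
total = val + 13  # -> total = 29
val = total - 8  # -> val = 21

Answer: 21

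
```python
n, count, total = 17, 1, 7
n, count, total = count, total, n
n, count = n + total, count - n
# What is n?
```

Answer: 18

Derivation:
Trace (tracking n):
n, count, total = (17, 1, 7)  # -> n = 17, count = 1, total = 7
n, count, total = (count, total, n)  # -> n = 1, count = 7, total = 17
n, count = (n + total, count - n)  # -> n = 18, count = 6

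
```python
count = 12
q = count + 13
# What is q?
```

Trace (tracking q):
count = 12  # -> count = 12
q = count + 13  # -> q = 25

Answer: 25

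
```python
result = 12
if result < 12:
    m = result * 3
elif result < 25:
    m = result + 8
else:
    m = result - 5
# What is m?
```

Trace (tracking m):
result = 12  # -> result = 12
if result < 12:  # condition is False
elif result < 25:  # condition is True
    m = result + 8  # -> m = 20

Answer: 20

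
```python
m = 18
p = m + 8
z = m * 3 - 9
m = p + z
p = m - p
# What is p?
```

Trace (tracking p):
m = 18  # -> m = 18
p = m + 8  # -> p = 26
z = m * 3 - 9  # -> z = 45
m = p + z  # -> m = 71
p = m - p  # -> p = 45

Answer: 45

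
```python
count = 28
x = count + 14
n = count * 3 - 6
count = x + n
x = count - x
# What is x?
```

Answer: 78

Derivation:
Trace (tracking x):
count = 28  # -> count = 28
x = count + 14  # -> x = 42
n = count * 3 - 6  # -> n = 78
count = x + n  # -> count = 120
x = count - x  # -> x = 78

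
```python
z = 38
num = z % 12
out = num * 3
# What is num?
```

Trace (tracking num):
z = 38  # -> z = 38
num = z % 12  # -> num = 2
out = num * 3  # -> out = 6

Answer: 2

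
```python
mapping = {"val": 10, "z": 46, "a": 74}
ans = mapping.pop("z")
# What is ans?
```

Trace (tracking ans):
mapping = {'val': 10, 'z': 46, 'a': 74}  # -> mapping = {'val': 10, 'z': 46, 'a': 74}
ans = mapping.pop('z')  # -> ans = 46

Answer: 46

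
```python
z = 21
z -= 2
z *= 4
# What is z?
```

Answer: 76

Derivation:
Trace (tracking z):
z = 21  # -> z = 21
z -= 2  # -> z = 19
z *= 4  # -> z = 76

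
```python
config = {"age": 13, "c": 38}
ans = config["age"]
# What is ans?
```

Trace (tracking ans):
config = {'age': 13, 'c': 38}  # -> config = {'age': 13, 'c': 38}
ans = config['age']  # -> ans = 13

Answer: 13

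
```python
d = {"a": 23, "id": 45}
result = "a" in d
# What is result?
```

Trace (tracking result):
d = {'a': 23, 'id': 45}  # -> d = {'a': 23, 'id': 45}
result = 'a' in d  # -> result = True

Answer: True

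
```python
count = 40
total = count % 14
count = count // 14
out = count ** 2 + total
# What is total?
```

Answer: 12

Derivation:
Trace (tracking total):
count = 40  # -> count = 40
total = count % 14  # -> total = 12
count = count // 14  # -> count = 2
out = count ** 2 + total  # -> out = 16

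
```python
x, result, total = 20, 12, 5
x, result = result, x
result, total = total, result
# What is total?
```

Answer: 20

Derivation:
Trace (tracking total):
x, result, total = (20, 12, 5)  # -> x = 20, result = 12, total = 5
x, result = (result, x)  # -> x = 12, result = 20
result, total = (total, result)  # -> result = 5, total = 20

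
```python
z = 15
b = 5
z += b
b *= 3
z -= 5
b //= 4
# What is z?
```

Answer: 15

Derivation:
Trace (tracking z):
z = 15  # -> z = 15
b = 5  # -> b = 5
z += b  # -> z = 20
b *= 3  # -> b = 15
z -= 5  # -> z = 15
b //= 4  # -> b = 3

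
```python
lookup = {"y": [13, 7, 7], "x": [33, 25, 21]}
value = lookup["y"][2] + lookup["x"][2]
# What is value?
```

Answer: 28

Derivation:
Trace (tracking value):
lookup = {'y': [13, 7, 7], 'x': [33, 25, 21]}  # -> lookup = {'y': [13, 7, 7], 'x': [33, 25, 21]}
value = lookup['y'][2] + lookup['x'][2]  # -> value = 28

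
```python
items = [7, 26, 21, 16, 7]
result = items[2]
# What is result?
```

Trace (tracking result):
items = [7, 26, 21, 16, 7]  # -> items = [7, 26, 21, 16, 7]
result = items[2]  # -> result = 21

Answer: 21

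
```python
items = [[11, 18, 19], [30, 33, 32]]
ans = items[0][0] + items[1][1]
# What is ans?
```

Answer: 44

Derivation:
Trace (tracking ans):
items = [[11, 18, 19], [30, 33, 32]]  # -> items = [[11, 18, 19], [30, 33, 32]]
ans = items[0][0] + items[1][1]  # -> ans = 44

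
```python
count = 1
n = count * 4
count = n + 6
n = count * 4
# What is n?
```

Trace (tracking n):
count = 1  # -> count = 1
n = count * 4  # -> n = 4
count = n + 6  # -> count = 10
n = count * 4  # -> n = 40

Answer: 40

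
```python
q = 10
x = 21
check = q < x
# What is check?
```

Answer: True

Derivation:
Trace (tracking check):
q = 10  # -> q = 10
x = 21  # -> x = 21
check = q < x  # -> check = True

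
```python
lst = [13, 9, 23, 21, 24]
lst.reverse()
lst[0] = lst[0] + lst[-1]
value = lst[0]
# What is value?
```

Trace (tracking value):
lst = [13, 9, 23, 21, 24]  # -> lst = [13, 9, 23, 21, 24]
lst.reverse()  # -> lst = [24, 21, 23, 9, 13]
lst[0] = lst[0] + lst[-1]  # -> lst = [37, 21, 23, 9, 13]
value = lst[0]  # -> value = 37

Answer: 37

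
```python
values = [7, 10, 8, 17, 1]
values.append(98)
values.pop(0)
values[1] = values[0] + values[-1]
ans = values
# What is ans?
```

Answer: [10, 108, 17, 1, 98]

Derivation:
Trace (tracking ans):
values = [7, 10, 8, 17, 1]  # -> values = [7, 10, 8, 17, 1]
values.append(98)  # -> values = [7, 10, 8, 17, 1, 98]
values.pop(0)  # -> values = [10, 8, 17, 1, 98]
values[1] = values[0] + values[-1]  # -> values = [10, 108, 17, 1, 98]
ans = values  # -> ans = [10, 108, 17, 1, 98]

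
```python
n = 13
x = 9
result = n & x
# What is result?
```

Answer: 9

Derivation:
Trace (tracking result):
n = 13  # -> n = 13
x = 9  # -> x = 9
result = n & x  # -> result = 9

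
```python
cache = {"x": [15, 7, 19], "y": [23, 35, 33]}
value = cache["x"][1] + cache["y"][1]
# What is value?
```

Answer: 42

Derivation:
Trace (tracking value):
cache = {'x': [15, 7, 19], 'y': [23, 35, 33]}  # -> cache = {'x': [15, 7, 19], 'y': [23, 35, 33]}
value = cache['x'][1] + cache['y'][1]  # -> value = 42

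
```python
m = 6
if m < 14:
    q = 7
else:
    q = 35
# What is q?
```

Answer: 7

Derivation:
Trace (tracking q):
m = 6  # -> m = 6
if m < 14:  # condition is True
    q = 7  # -> q = 7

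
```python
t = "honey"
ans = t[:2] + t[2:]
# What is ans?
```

Trace (tracking ans):
t = 'honey'  # -> t = 'honey'
ans = t[:2] + t[2:]  # -> ans = 'honey'

Answer: 'honey'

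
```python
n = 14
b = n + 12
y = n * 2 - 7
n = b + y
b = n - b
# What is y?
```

Trace (tracking y):
n = 14  # -> n = 14
b = n + 12  # -> b = 26
y = n * 2 - 7  # -> y = 21
n = b + y  # -> n = 47
b = n - b  # -> b = 21

Answer: 21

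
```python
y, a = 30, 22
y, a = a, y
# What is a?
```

Trace (tracking a):
y, a = (30, 22)  # -> y = 30, a = 22
y, a = (a, y)  # -> y = 22, a = 30

Answer: 30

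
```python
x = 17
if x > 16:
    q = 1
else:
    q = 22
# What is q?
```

Answer: 1

Derivation:
Trace (tracking q):
x = 17  # -> x = 17
if x > 16:  # condition is True
    q = 1  # -> q = 1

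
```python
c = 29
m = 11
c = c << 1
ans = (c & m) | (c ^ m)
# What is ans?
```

Trace (tracking ans):
c = 29  # -> c = 29
m = 11  # -> m = 11
c = c << 1  # -> c = 58
ans = c & m | c ^ m  # -> ans = 59

Answer: 59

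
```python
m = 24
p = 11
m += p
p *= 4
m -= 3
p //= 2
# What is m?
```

Answer: 32

Derivation:
Trace (tracking m):
m = 24  # -> m = 24
p = 11  # -> p = 11
m += p  # -> m = 35
p *= 4  # -> p = 44
m -= 3  # -> m = 32
p //= 2  # -> p = 22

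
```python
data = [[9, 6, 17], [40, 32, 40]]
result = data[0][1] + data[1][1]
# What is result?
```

Answer: 38

Derivation:
Trace (tracking result):
data = [[9, 6, 17], [40, 32, 40]]  # -> data = [[9, 6, 17], [40, 32, 40]]
result = data[0][1] + data[1][1]  # -> result = 38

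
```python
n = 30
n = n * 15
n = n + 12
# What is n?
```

Answer: 462

Derivation:
Trace (tracking n):
n = 30  # -> n = 30
n = n * 15  # -> n = 450
n = n + 12  # -> n = 462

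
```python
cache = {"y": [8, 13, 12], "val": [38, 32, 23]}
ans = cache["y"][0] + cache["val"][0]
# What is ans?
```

Trace (tracking ans):
cache = {'y': [8, 13, 12], 'val': [38, 32, 23]}  # -> cache = {'y': [8, 13, 12], 'val': [38, 32, 23]}
ans = cache['y'][0] + cache['val'][0]  # -> ans = 46

Answer: 46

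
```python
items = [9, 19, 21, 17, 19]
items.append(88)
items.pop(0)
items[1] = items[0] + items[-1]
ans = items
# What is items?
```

Trace (tracking items):
items = [9, 19, 21, 17, 19]  # -> items = [9, 19, 21, 17, 19]
items.append(88)  # -> items = [9, 19, 21, 17, 19, 88]
items.pop(0)  # -> items = [19, 21, 17, 19, 88]
items[1] = items[0] + items[-1]  # -> items = [19, 107, 17, 19, 88]
ans = items  # -> ans = [19, 107, 17, 19, 88]

Answer: [19, 107, 17, 19, 88]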